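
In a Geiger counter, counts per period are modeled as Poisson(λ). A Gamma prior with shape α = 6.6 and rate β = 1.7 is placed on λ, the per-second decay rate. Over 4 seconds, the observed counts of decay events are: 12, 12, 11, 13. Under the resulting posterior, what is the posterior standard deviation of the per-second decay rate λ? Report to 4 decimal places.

1.2963

With a Gamma(shape α, rate β) prior, the Poisson likelihood is conjugate: the posterior is Gamma(α + ΣXᵢ, β + n).
Sum of counts S = 48 over n = 4 seconds.
Posterior: Gamma(α+S, β+n) = Gamma(6.6+48, 1.7+4) = Gamma(54.6, 5.7).
SD = √α/β = √54.6/5.7 = 1.2963.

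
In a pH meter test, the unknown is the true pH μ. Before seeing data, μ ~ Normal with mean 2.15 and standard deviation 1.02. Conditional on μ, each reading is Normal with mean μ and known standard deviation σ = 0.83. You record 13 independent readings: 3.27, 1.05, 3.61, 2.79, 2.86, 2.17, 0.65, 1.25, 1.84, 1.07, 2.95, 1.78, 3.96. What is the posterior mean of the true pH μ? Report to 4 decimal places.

2.2452

For Normal data with known variance σ², a Normal(μ₀, σ₀²) prior on μ is conjugate. Posterior precision = 1/σ₀² + n/σ²; posterior mean is the precision-weighted average of μ₀ and x̄.
Σxᵢ = 3.27 + 1.05 + 3.61 + 2.79 + 2.86 + 2.17 + 0.65 + 1.25 + 1.84 + 1.07 + 2.95 + 1.78 + 3.96 = 29.25, so n·x̄ = 29.25.
σ₀² = 1.02² = 1.0404, σ² = 0.83² = 0.6889; σ² + n·σ₀² = 0.6889 + 13·1.0404 = 14.2141.
Posterior mean = (μ₀/σ₀² + n·x̄/σ²)/(1/σ₀² + n/σ²) = (σ²·μ₀ + σ₀²·n·x̄)/(σ² + n·σ₀²) = (0.6889·2.15 + 1.0404·29.25)/14.2141 = 31.912835/14.2141 = 2.2452.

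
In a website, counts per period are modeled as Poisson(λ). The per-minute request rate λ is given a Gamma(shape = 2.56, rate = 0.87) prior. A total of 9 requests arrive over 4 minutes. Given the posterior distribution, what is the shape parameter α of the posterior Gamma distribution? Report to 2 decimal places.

With a Gamma(shape α, rate β) prior, the Poisson likelihood is conjugate: the posterior is Gamma(α + ΣXᵢ, β + n).
Posterior: Gamma(α+S, β+n) = Gamma(2.56+9, 0.87+4) = Gamma(11.56, 4.87).
Posterior α = 11.56.

11.56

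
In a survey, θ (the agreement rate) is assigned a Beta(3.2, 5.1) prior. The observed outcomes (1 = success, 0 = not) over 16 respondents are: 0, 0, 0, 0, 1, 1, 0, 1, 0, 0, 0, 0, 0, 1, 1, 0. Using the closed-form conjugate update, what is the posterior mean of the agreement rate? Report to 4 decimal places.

0.3374

The Beta prior is conjugate to a Binomial/Bernoulli likelihood; the update adds successes to α and failures to β.
Posterior: Beta(α+k, β+n−k) = Beta(3.2+5, 5.1+11) = Beta(8.2, 16.1).
Posterior mean = α/(α+β) = 8.2/24.3 = 0.3374.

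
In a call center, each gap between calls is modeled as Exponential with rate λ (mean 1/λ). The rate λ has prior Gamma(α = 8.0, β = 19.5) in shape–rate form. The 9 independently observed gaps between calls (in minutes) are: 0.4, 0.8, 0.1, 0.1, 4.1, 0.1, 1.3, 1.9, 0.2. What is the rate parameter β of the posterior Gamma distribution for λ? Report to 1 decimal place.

28.5

With a Gamma(shape α, rate β) prior on the exponential rate λ, the posterior after n observations with total T = Σxᵢ is Gamma(α+n, β+T).
Sum of observations T = 9.0 minutes; n = 9.
Posterior: Gamma(8.0+9, 19.5+9.0) = Gamma(17.0, 28.5).
Posterior β = 28.5.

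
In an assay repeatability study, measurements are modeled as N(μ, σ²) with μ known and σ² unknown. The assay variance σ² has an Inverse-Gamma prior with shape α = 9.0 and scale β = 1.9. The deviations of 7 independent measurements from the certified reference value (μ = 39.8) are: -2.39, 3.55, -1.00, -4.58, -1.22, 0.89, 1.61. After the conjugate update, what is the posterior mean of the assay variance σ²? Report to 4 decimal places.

2.1289

With known mean μ and an Inverse-Gamma(α, β) prior on σ², the Normal likelihood is conjugate: posterior is Inv-Gamma(α + n/2, β + Σ(xᵢ−μ)²/2).
Σ(xᵢ−μ)² = (-2.39)² + (3.55)² + (-1.00)² + (-4.58)² + (-1.22)² + (0.89)² + (1.61)² = 45.1636.
Posterior: Inv-Gamma(9.0 + 7/2, 1.9 + 45.1636/2) = Inv-Gamma(12.50, 24.48180).
E[σ²|data] = β/(α−1) = 24.48180/11.50 = 2.1289.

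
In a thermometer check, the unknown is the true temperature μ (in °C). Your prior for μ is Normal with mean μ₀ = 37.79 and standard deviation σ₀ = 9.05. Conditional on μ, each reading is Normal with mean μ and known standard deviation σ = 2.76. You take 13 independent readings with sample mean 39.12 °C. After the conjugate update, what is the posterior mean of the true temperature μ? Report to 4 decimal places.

For Normal data with known variance σ², a Normal(μ₀, σ₀²) prior on μ is conjugate. Posterior precision = 1/σ₀² + n/σ²; posterior mean is the precision-weighted average of μ₀ and x̄.
n·x̄ = 13·39.12 = 508.56.
σ₀² = 9.05² = 81.9025, σ² = 2.76² = 7.6176; σ² + n·σ₀² = 7.6176 + 13·81.9025 = 1072.3501.
Posterior mean = (μ₀/σ₀² + n·x̄/σ²)/(1/σ₀² + n/σ²) = (σ²·μ₀ + σ₀²·n·x̄)/(σ² + n·σ₀²) = (7.6176·37.79 + 81.9025·508.56)/1072.3501 = 41940.204504/1072.3501 = 39.1106.

39.1106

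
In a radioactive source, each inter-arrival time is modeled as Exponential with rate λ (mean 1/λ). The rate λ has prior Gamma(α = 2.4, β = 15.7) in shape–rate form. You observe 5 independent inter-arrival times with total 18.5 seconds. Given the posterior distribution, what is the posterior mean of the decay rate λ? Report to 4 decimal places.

0.2164

With a Gamma(shape α, rate β) prior on the exponential rate λ, the posterior after n observations with total T = Σxᵢ is Gamma(α+n, β+T).
Posterior: Gamma(2.4+5, 15.7+18.5) = Gamma(7.4, 34.2).
Posterior mean of λ = α/β = 7.4/34.2 = 0.2164.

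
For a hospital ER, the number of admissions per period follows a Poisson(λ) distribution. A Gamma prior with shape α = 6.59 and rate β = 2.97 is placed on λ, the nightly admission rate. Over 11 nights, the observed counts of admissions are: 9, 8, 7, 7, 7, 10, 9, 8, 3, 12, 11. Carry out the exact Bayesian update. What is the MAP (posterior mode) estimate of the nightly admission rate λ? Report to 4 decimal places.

6.9141

With a Gamma(shape α, rate β) prior, the Poisson likelihood is conjugate: the posterior is Gamma(α + ΣXᵢ, β + n).
Sum of counts S = 91 over n = 11 nights.
Posterior: Gamma(α+S, β+n) = Gamma(6.59+91, 2.97+11) = Gamma(97.59, 13.97).
Mode of Gamma(α,β) for α≥1 is (α−1)/β = 96.59/13.97 = 6.9141.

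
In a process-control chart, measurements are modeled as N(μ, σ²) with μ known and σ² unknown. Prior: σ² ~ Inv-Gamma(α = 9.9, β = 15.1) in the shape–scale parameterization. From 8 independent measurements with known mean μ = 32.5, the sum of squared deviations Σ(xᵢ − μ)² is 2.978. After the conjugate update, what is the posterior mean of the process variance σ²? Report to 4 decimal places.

With known mean μ and an Inverse-Gamma(α, β) prior on σ², the Normal likelihood is conjugate: posterior is Inv-Gamma(α + n/2, β + Σ(xᵢ−μ)²/2).
Posterior: Inv-Gamma(9.9 + 8/2, 15.1 + 2.978/2) = Inv-Gamma(13.90, 16.5890).
E[σ²|data] = β/(α−1) = 16.5890/12.90 = 1.2860.

1.2860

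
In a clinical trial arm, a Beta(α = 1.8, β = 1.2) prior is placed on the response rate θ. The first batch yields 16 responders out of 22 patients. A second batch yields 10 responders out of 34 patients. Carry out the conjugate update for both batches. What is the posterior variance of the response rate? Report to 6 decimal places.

The Beta prior is conjugate to a Binomial/Bernoulli likelihood; the update adds successes to α and failures to β.
After batch 1: Beta(1.8+16, 1.2+6) = Beta(17.8, 7.2).
After batch 2: Beta(17.8+10, 7.2+24) = Beta(27.8, 31.2).
Var = αβ/((α+β)²(α+β+1)) = 27.8·31.2/(59.0²·60.0) = 0.004153.

0.004153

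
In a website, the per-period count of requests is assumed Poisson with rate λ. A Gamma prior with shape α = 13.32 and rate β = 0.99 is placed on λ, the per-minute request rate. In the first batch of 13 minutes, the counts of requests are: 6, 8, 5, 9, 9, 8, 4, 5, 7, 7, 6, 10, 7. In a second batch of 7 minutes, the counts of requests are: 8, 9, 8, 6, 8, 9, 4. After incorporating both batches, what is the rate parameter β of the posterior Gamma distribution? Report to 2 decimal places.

With a Gamma(shape α, rate β) prior, the Poisson likelihood is conjugate: the posterior is Gamma(α + ΣXᵢ, β + n).
Batch 1: sum of counts S = 91 over n = 13 minutes.
After batch 1: Gamma(α+S, β+n) = Gamma(13.32+91, 0.99+13) = Gamma(104.32, 13.99).
Batch 2: sum of counts S = 52 over n = 7 minutes.
After batch 2: Gamma(α+S, β+n) = Gamma(104.32+52, 13.99+7) = Gamma(156.32, 20.99).
Posterior β = 20.99.

20.99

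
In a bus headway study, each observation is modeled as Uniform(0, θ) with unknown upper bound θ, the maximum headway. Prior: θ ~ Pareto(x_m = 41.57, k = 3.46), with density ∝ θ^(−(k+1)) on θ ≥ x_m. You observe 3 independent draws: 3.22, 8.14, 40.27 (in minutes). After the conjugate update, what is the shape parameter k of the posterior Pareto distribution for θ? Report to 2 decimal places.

A Pareto(scale x_m, shape k) prior on the upper bound θ of Uniform(0, θ) is conjugate: posterior is Pareto(max(x_m, max xᵢ), k + n).
Sample maximum = 40.27; prior scale x_m = 41.57 → posterior scale = max = 41.57.
Posterior shape = 3.46 + 3 = 6.46.
Posterior shape k = 6.46.

6.46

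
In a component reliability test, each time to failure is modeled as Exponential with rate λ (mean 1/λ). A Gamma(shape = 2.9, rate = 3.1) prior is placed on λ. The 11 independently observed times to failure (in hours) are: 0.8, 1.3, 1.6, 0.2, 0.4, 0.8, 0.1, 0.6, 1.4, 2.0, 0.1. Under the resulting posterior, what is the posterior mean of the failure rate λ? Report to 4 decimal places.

1.1210

With a Gamma(shape α, rate β) prior on the exponential rate λ, the posterior after n observations with total T = Σxᵢ is Gamma(α+n, β+T).
Sum of observations T = 9.3 hours; n = 11.
Posterior: Gamma(2.9+11, 3.1+9.3) = Gamma(13.9, 12.4).
Posterior mean of λ = α/β = 13.9/12.4 = 1.1210.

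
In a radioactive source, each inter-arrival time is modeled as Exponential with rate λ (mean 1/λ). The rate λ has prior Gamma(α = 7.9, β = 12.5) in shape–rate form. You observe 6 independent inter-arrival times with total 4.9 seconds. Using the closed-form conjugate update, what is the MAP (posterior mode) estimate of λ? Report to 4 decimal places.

With a Gamma(shape α, rate β) prior on the exponential rate λ, the posterior after n observations with total T = Σxᵢ is Gamma(α+n, β+T).
Posterior: Gamma(7.9+6, 12.5+4.9) = Gamma(13.9, 17.4).
Mode = (α−1)/β = 0.7414.

0.7414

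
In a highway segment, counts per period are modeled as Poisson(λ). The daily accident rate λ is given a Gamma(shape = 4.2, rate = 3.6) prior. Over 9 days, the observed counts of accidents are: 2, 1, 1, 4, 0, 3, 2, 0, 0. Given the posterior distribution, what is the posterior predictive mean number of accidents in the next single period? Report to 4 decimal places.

1.3651

With a Gamma(shape α, rate β) prior, the Poisson likelihood is conjugate: the posterior is Gamma(α + ΣXᵢ, β + n).
Sum of counts S = 13 over n = 9 days.
Posterior: Gamma(α+S, β+n) = Gamma(4.2+13, 3.6+9) = Gamma(17.2, 12.6).
The predictive distribution for one future period is NegBinom with mean α/β = 1.3651.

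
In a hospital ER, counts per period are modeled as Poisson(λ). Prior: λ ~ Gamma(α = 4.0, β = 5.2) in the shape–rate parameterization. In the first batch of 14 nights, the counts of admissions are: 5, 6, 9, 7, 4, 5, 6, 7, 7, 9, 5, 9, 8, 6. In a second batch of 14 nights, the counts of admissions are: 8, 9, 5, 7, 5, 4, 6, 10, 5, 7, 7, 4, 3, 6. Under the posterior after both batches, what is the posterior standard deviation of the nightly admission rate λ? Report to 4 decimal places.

0.4075

With a Gamma(shape α, rate β) prior, the Poisson likelihood is conjugate: the posterior is Gamma(α + ΣXᵢ, β + n).
Batch 1: sum of counts S = 93 over n = 14 nights.
After batch 1: Gamma(α+S, β+n) = Gamma(4.0+93, 5.2+14) = Gamma(97.0, 19.2).
Batch 2: sum of counts S = 86 over n = 14 nights.
After batch 2: Gamma(α+S, β+n) = Gamma(97.0+86, 19.2+14) = Gamma(183.0, 33.2).
SD = √α/β = √183.0/33.2 = 0.4075.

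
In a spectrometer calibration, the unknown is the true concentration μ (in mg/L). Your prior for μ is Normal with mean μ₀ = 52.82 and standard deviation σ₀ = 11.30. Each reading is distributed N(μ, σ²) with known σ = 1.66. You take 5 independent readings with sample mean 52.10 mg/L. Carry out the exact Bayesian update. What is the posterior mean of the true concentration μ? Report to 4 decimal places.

52.1031

For Normal data with known variance σ², a Normal(μ₀, σ₀²) prior on μ is conjugate. Posterior precision = 1/σ₀² + n/σ²; posterior mean is the precision-weighted average of μ₀ and x̄.
n·x̄ = 5·52.10 = 260.5.
σ₀² = 11.30² = 127.69, σ² = 1.66² = 2.7556; σ² + n·σ₀² = 2.7556 + 5·127.69 = 641.2056.
Posterior mean = (μ₀/σ₀² + n·x̄/σ²)/(1/σ₀² + n/σ²) = (σ²·μ₀ + σ₀²·n·x̄)/(σ² + n·σ₀²) = (2.7556·52.82 + 127.69·260.5)/641.2056 = 33408.795792/641.2056 = 52.1031.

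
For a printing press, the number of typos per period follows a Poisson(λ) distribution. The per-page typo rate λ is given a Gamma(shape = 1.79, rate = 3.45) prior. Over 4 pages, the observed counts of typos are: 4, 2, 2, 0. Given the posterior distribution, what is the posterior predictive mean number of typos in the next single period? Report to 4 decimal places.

1.3141

With a Gamma(shape α, rate β) prior, the Poisson likelihood is conjugate: the posterior is Gamma(α + ΣXᵢ, β + n).
Sum of counts S = 8 over n = 4 pages.
Posterior: Gamma(α+S, β+n) = Gamma(1.79+8, 3.45+4) = Gamma(9.79, 7.45).
The predictive distribution for one future period is NegBinom with mean α/β = 1.3141.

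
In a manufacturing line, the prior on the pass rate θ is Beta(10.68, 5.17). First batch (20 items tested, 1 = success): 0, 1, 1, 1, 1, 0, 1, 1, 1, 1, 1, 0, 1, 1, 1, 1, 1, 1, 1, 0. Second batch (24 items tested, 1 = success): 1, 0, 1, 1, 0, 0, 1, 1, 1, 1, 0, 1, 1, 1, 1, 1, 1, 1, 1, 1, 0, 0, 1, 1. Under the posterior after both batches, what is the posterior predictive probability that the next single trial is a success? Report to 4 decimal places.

0.7465

The Beta prior is conjugate to a Binomial/Bernoulli likelihood; the update adds successes to α and failures to β.
After batch 1: Beta(10.68+16, 5.17+4) = Beta(26.68, 9.17).
After batch 2: Beta(26.68+18, 9.17+6) = Beta(44.68, 15.17).
For a single future Bernoulli trial, P(success | data) = α/(α+β) = 0.7465.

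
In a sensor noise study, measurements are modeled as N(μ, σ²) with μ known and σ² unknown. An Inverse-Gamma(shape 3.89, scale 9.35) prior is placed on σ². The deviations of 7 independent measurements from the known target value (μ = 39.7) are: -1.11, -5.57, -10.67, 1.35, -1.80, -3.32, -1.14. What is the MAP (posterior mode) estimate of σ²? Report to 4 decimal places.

With known mean μ and an Inverse-Gamma(α, β) prior on σ², the Normal likelihood is conjugate: posterior is Inv-Gamma(α + n/2, β + Σ(xᵢ−μ)²/2).
Σ(xᵢ−μ)² = (-1.11)² + (-5.57)² + (-10.67)² + (1.35)² + (-1.80)² + (-3.32)² + (-1.14)² = 163.4904.
Posterior: Inv-Gamma(3.89 + 7/2, 9.35 + 163.4904/2) = Inv-Gamma(7.39, 91.09520).
Mode = β/(α+1) = 91.09520/8.39 = 10.8576.

10.8576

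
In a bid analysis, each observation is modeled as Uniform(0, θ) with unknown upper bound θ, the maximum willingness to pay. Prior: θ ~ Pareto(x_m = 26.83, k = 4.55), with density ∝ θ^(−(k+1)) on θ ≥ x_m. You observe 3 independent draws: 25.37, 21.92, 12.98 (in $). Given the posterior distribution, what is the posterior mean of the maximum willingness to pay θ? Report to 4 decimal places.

30.9262

A Pareto(scale x_m, shape k) prior on the upper bound θ of Uniform(0, θ) is conjugate: posterior is Pareto(max(x_m, max xᵢ), k + n).
Sample maximum = 25.37; prior scale x_m = 26.83 → posterior scale = max = 26.83.
Posterior shape = 4.55 + 3 = 7.55.
E[θ|data] = k·x_m/(k−1) = 7.55·26.83/6.55 = 30.9262.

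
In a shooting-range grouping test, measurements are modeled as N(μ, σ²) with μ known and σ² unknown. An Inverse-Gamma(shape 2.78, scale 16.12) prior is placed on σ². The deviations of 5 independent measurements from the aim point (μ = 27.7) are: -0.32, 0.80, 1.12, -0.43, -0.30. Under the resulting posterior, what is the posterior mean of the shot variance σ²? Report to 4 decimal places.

With known mean μ and an Inverse-Gamma(α, β) prior on σ², the Normal likelihood is conjugate: posterior is Inv-Gamma(α + n/2, β + Σ(xᵢ−μ)²/2).
Σ(xᵢ−μ)² = (-0.32)² + (0.80)² + (1.12)² + (-0.43)² + (-0.30)² = 2.2717.
Posterior: Inv-Gamma(2.78 + 5/2, 16.12 + 2.2717/2) = Inv-Gamma(5.28, 17.25585).
E[σ²|data] = β/(α−1) = 17.25585/4.28 = 4.0317.

4.0317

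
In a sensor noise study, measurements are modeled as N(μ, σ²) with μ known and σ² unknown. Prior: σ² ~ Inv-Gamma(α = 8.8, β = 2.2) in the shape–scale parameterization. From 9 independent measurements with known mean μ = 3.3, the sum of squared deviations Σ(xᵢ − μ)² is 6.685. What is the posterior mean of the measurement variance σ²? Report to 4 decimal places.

With known mean μ and an Inverse-Gamma(α, β) prior on σ², the Normal likelihood is conjugate: posterior is Inv-Gamma(α + n/2, β + Σ(xᵢ−μ)²/2).
Posterior: Inv-Gamma(8.8 + 9/2, 2.2 + 6.685/2) = Inv-Gamma(13.30, 5.5425).
E[σ²|data] = β/(α−1) = 5.5425/12.30 = 0.4506.

0.4506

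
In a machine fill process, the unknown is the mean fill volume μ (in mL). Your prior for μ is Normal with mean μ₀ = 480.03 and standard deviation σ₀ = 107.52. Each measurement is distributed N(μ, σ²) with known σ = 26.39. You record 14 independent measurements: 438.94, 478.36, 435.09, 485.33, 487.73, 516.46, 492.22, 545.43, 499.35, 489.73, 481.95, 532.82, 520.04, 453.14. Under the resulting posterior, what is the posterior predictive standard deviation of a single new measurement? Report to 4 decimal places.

For Normal data with known variance σ², a Normal(μ₀, σ₀²) prior on μ is conjugate. Posterior precision = 1/σ₀² + n/σ²; posterior mean is the precision-weighted average of μ₀ and x̄.
σ₀² = 107.52² = 11560.5504, σ² = 26.39² = 696.4321; σ² + n·σ₀² = 696.4321 + 14·11560.5504 = 162544.1377.
Posterior precision = 1/σ₀² + n/σ² = 1/11560.5504 + 14/696.4321 = (σ² + n·σ₀²)/(σ₀²σ²) = 162544.1377/(11560.5504·696.4321); posterior variance σₙ² = σ₀²σ²/(σ² + n·σ₀²) = 11560.5504·696.4321/162544.1377 = 49.532013.
Predictive variance for one new observation = σₙ² + σ² = 11560.5504·696.4321/162544.1377 + 696.4321 = σ²·(σ₀² + 162544.1377)/162544.1377 = 696.4321·174104.6881/162544.1377 = 745.964113; SD = √(696.4321·174104.6881/162544.1377) = 27.3123.

27.3123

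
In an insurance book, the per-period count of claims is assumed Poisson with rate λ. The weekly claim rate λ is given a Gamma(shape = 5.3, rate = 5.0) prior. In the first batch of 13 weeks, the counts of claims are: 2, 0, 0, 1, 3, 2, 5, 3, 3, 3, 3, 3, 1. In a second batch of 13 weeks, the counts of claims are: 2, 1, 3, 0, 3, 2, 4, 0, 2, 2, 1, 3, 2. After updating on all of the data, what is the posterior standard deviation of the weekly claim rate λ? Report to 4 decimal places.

With a Gamma(shape α, rate β) prior, the Poisson likelihood is conjugate: the posterior is Gamma(α + ΣXᵢ, β + n).
Batch 1: sum of counts S = 29 over n = 13 weeks.
After batch 1: Gamma(α+S, β+n) = Gamma(5.3+29, 5.0+13) = Gamma(34.3, 18.0).
Batch 2: sum of counts S = 25 over n = 13 weeks.
After batch 2: Gamma(α+S, β+n) = Gamma(34.3+25, 18.0+13) = Gamma(59.3, 31.0).
SD = √α/β = √59.3/31.0 = 0.2484.

0.2484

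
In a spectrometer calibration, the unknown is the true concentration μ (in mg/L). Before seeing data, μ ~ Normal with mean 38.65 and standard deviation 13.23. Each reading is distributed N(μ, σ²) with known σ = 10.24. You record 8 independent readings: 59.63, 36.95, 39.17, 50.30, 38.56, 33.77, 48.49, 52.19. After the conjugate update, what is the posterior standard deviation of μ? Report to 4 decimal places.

3.4920

For Normal data with known variance σ², a Normal(μ₀, σ₀²) prior on μ is conjugate. Posterior precision = 1/σ₀² + n/σ²; posterior mean is the precision-weighted average of μ₀ and x̄.
σ₀² = 13.23² = 175.0329, σ² = 10.24² = 104.8576; σ² + n·σ₀² = 104.8576 + 8·175.0329 = 1505.1208.
Posterior precision = 1/σ₀² + n/σ² = 1/175.0329 + 8/104.8576 = (σ² + n·σ₀²)/(σ₀²σ²) = 1505.1208/(175.0329·104.8576); posterior variance σₙ² = σ₀²σ²/(σ² + n·σ₀²) = 175.0329·104.8576/1505.1208 = 12.194058.
Posterior SD = √σₙ² = √(175.0329·104.8576/1505.1208) = 3.4920.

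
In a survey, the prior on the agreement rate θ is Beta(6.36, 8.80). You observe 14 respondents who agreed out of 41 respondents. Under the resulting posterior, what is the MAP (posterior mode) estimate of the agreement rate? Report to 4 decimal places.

0.3575

The Beta prior is conjugate to a Binomial/Bernoulli likelihood; the update adds successes to α and failures to β.
Posterior: Beta(α+k, β+n−k) = Beta(6.36+14, 8.80+27) = Beta(20.36, 35.80).
Mode of Beta(a,b) for a,b>1 is (a−1)/(a+b−2) = 19.36/54.16 = 0.3575.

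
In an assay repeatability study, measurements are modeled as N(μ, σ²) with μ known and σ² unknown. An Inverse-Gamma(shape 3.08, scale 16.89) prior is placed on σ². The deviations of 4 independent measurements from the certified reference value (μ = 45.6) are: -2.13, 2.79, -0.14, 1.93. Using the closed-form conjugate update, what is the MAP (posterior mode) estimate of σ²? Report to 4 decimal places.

4.0991

With known mean μ and an Inverse-Gamma(α, β) prior on σ², the Normal likelihood is conjugate: posterior is Inv-Gamma(α + n/2, β + Σ(xᵢ−μ)²/2).
Σ(xᵢ−μ)² = (-2.13)² + (2.79)² + (-0.14)² + (1.93)² = 16.0655.
Posterior: Inv-Gamma(3.08 + 4/2, 16.89 + 16.0655/2) = Inv-Gamma(5.08, 24.92275).
Mode = β/(α+1) = 24.92275/6.08 = 4.0991.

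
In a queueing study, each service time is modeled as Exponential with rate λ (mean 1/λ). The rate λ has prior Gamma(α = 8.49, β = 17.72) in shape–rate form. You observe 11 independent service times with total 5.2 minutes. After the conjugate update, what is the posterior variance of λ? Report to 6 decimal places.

0.037101

With a Gamma(shape α, rate β) prior on the exponential rate λ, the posterior after n observations with total T = Σxᵢ is Gamma(α+n, β+T).
Posterior: Gamma(8.49+11, 17.72+5.2) = Gamma(19.49, 22.92).
Var = α/β² = 0.037101.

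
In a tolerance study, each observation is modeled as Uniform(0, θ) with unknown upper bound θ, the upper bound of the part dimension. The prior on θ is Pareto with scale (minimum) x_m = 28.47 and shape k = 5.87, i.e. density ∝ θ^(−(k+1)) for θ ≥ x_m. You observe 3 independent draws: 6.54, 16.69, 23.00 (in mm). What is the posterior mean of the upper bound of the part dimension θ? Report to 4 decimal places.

32.0875

A Pareto(scale x_m, shape k) prior on the upper bound θ of Uniform(0, θ) is conjugate: posterior is Pareto(max(x_m, max xᵢ), k + n).
Sample maximum = 23.00; prior scale x_m = 28.47 → posterior scale = max = 28.47.
Posterior shape = 5.87 + 3 = 8.87.
E[θ|data] = k·x_m/(k−1) = 8.87·28.47/7.87 = 32.0875.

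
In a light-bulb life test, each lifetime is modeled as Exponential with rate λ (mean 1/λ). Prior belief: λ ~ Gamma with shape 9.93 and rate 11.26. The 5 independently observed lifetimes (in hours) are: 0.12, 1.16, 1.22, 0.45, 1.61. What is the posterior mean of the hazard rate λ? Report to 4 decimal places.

0.9437

With a Gamma(shape α, rate β) prior on the exponential rate λ, the posterior after n observations with total T = Σxᵢ is Gamma(α+n, β+T).
Sum of observations T = 4.56 hours; n = 5.
Posterior: Gamma(9.93+5, 11.26+4.56) = Gamma(14.93, 15.82).
Posterior mean of λ = α/β = 14.93/15.82 = 0.9437.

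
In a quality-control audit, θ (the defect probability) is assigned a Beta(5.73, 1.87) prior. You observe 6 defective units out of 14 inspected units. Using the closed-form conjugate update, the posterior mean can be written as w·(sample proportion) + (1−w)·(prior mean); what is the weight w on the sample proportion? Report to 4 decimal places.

The Beta prior is conjugate to a Binomial/Bernoulli likelihood; the update adds successes to α and failures to β.
Posterior mean = (α₀+k)/(α₀+β₀+n) = [n/(α₀+β₀+n)]·(k/n) + [(α₀+β₀)/(α₀+β₀+n)]·α₀/(α₀+β₀), so only n and the prior enter the weight.
The weight on the data is w = n/(α₀+β₀+n) = 14/(5.73+1.87+14) = 14/21.60 = 0.6481.

0.6481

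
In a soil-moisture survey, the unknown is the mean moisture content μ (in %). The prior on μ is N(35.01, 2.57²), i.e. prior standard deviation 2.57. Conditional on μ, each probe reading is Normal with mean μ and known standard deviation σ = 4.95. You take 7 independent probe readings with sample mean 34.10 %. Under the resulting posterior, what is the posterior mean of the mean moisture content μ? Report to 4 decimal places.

For Normal data with known variance σ², a Normal(μ₀, σ₀²) prior on μ is conjugate. Posterior precision = 1/σ₀² + n/σ²; posterior mean is the precision-weighted average of μ₀ and x̄.
n·x̄ = 7·34.10 = 238.7.
σ₀² = 2.57² = 6.6049, σ² = 4.95² = 24.5025; σ² + n·σ₀² = 24.5025 + 7·6.6049 = 70.7368.
Posterior mean = (μ₀/σ₀² + n·x̄/σ²)/(1/σ₀² + n/σ²) = (σ²·μ₀ + σ₀²·n·x̄)/(σ² + n·σ₀²) = (24.5025·35.01 + 6.6049·238.7)/70.7368 = 2434.422155/70.7368 = 34.4152.

34.4152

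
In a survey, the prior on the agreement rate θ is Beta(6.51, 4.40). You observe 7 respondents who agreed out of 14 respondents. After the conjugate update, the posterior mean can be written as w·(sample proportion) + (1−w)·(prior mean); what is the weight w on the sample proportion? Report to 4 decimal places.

The Beta prior is conjugate to a Binomial/Bernoulli likelihood; the update adds successes to α and failures to β.
Posterior mean = (α₀+k)/(α₀+β₀+n) = [n/(α₀+β₀+n)]·(k/n) + [(α₀+β₀)/(α₀+β₀+n)]·α₀/(α₀+β₀), so only n and the prior enter the weight.
The weight on the data is w = n/(α₀+β₀+n) = 14/(6.51+4.40+14) = 14/24.91 = 0.5620.

0.5620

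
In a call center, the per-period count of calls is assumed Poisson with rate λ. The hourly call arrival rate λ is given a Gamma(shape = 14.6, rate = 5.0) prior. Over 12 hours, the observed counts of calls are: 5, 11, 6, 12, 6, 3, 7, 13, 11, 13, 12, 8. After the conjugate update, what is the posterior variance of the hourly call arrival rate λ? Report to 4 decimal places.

With a Gamma(shape α, rate β) prior, the Poisson likelihood is conjugate: the posterior is Gamma(α + ΣXᵢ, β + n).
Sum of counts S = 107 over n = 12 hours.
Posterior: Gamma(α+S, β+n) = Gamma(14.6+107, 5.0+12) = Gamma(121.6, 17.0).
Var = α/β² = 121.6/17.0² = 0.4208.

0.4208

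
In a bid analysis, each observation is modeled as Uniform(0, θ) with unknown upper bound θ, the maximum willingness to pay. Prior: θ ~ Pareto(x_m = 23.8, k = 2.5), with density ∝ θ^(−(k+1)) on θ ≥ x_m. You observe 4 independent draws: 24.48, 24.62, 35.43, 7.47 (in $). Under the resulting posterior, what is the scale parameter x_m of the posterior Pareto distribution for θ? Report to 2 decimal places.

35.43

A Pareto(scale x_m, shape k) prior on the upper bound θ of Uniform(0, θ) is conjugate: posterior is Pareto(max(x_m, max xᵢ), k + n).
Sample maximum = 35.43; prior scale x_m = 23.8 → posterior scale = max = 35.43.
Posterior shape = 2.5 + 4 = 6.5.
Posterior scale x_m = 35.43.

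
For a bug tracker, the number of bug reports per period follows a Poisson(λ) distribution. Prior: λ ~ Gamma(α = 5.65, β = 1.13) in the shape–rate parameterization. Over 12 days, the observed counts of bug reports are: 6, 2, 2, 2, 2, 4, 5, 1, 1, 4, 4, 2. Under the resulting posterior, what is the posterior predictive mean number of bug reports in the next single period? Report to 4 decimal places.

With a Gamma(shape α, rate β) prior, the Poisson likelihood is conjugate: the posterior is Gamma(α + ΣXᵢ, β + n).
Sum of counts S = 35 over n = 12 days.
Posterior: Gamma(α+S, β+n) = Gamma(5.65+35, 1.13+12) = Gamma(40.65, 13.13).
The predictive distribution for one future period is NegBinom with mean α/β = 3.0960.

3.0960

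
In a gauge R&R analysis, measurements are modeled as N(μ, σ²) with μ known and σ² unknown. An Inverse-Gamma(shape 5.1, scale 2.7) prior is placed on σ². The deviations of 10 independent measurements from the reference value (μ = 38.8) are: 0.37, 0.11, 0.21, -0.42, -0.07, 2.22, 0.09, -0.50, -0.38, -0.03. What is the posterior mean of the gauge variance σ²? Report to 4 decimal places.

0.6102

With known mean μ and an Inverse-Gamma(α, β) prior on σ², the Normal likelihood is conjugate: posterior is Inv-Gamma(α + n/2, β + Σ(xᵢ−μ)²/2).
Σ(xᵢ−μ)² = (0.37)² + (0.11)² + (0.21)² + (-0.42)² + (-0.07)² + (2.22)² + (0.09)² + (-0.50)² + (-0.38)² + (-0.03)² = 5.7062.
Posterior: Inv-Gamma(5.1 + 10/2, 2.7 + 5.7062/2) = Inv-Gamma(10.10, 5.55310).
E[σ²|data] = β/(α−1) = 5.55310/9.10 = 0.6102.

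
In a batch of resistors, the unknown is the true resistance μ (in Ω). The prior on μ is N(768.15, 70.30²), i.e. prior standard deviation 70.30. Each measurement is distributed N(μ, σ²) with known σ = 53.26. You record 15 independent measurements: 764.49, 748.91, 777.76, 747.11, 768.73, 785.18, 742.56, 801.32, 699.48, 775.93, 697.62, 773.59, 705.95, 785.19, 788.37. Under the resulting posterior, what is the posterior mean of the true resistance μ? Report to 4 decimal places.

757.8726

For Normal data with known variance σ², a Normal(μ₀, σ₀²) prior on μ is conjugate. Posterior precision = 1/σ₀² + n/σ²; posterior mean is the precision-weighted average of μ₀ and x̄.
Σxᵢ = 764.49 + 748.91 + 777.76 + 747.11 + 768.73 + 785.18 + 742.56 + 801.32 + 699.48 + 775.93 + 697.62 + 773.59 + 705.95 + 785.19 + 788.37 = 11362.19, so n·x̄ = 11362.19.
σ₀² = 70.30² = 4942.09, σ² = 53.26² = 2836.6276; σ² + n·σ₀² = 2836.6276 + 15·4942.09 = 76967.9776.
Posterior mean = (μ₀/σ₀² + n·x̄/σ²)/(1/σ₀² + n/σ²) = (σ²·μ₀ + σ₀²·n·x̄)/(σ² + n·σ₀²) = (2836.6276·768.15 + 4942.09·11362.19)/76967.9776 = 58331921.06804/76967.9776 = 757.8726.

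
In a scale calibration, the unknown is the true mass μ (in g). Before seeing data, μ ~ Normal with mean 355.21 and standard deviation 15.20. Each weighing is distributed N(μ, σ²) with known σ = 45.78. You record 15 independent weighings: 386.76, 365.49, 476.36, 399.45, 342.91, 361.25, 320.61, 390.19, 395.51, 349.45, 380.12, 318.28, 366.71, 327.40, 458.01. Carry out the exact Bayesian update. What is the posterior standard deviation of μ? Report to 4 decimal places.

For Normal data with known variance σ², a Normal(μ₀, σ₀²) prior on μ is conjugate. Posterior precision = 1/σ₀² + n/σ²; posterior mean is the precision-weighted average of μ₀ and x̄.
σ₀² = 15.20² = 231.04, σ² = 45.78² = 2095.8084; σ² + n·σ₀² = 2095.8084 + 15·231.04 = 5561.4084.
Posterior precision = 1/σ₀² + n/σ² = 1/231.04 + 15/2095.8084 = (σ² + n·σ₀²)/(σ₀²σ²) = 5561.4084/(231.04·2095.8084); posterior variance σₙ² = σ₀²σ²/(σ² + n·σ₀²) = 231.04·2095.8084/5561.4084 = 87.067077.
Posterior SD = √σₙ² = √(231.04·2095.8084/5561.4084) = 9.3310.

9.3310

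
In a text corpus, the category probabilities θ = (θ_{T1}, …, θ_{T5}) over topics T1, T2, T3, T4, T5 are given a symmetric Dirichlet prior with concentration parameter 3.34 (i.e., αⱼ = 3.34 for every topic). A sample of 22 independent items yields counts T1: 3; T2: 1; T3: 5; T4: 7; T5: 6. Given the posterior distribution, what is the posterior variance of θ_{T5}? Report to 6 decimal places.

0.004612

The Dirichlet prior is conjugate to the Multinomial likelihood: each posterior αⱼ = prior αⱼ + observed count nⱼ.
Posterior concentration: (6.34, 4.34, 8.34, 10.34, 9.34), total = 38.70.
Var[θ_j] = α_j(Σα−α_j)/((Σα)²(Σα+1)) = 9.34·29.36/(38.70²·39.70) = 0.004612.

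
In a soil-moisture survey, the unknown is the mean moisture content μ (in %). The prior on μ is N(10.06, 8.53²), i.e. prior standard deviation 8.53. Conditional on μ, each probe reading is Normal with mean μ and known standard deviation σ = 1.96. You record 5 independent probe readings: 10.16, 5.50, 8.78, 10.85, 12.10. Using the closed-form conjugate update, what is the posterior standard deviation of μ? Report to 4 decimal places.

For Normal data with known variance σ², a Normal(μ₀, σ₀²) prior on μ is conjugate. Posterior precision = 1/σ₀² + n/σ²; posterior mean is the precision-weighted average of μ₀ and x̄.
σ₀² = 8.53² = 72.7609, σ² = 1.96² = 3.8416; σ² + n·σ₀² = 3.8416 + 5·72.7609 = 367.6461.
Posterior precision = 1/σ₀² + n/σ² = 1/72.7609 + 5/3.8416 = (σ² + n·σ₀²)/(σ₀²σ²) = 367.6461/(72.7609·3.8416); posterior variance σₙ² = σ₀²σ²/(σ² + n·σ₀²) = 72.7609·3.8416/367.6461 = 0.760292.
Posterior SD = √σₙ² = √(72.7609·3.8416/367.6461) = 0.8719.

0.8719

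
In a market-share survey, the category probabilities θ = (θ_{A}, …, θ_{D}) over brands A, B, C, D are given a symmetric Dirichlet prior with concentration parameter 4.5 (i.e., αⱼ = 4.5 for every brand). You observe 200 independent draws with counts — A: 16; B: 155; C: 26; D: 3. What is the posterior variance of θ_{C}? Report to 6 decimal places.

0.000549

The Dirichlet prior is conjugate to the Multinomial likelihood: each posterior αⱼ = prior αⱼ + observed count nⱼ.
Posterior concentration: (20.5, 159.5, 30.5, 7.5), total = 218.0.
Var[θ_j] = α_j(Σα−α_j)/((Σα)²(Σα+1)) = 30.5·187.5/(218.0²·219.0) = 0.000549.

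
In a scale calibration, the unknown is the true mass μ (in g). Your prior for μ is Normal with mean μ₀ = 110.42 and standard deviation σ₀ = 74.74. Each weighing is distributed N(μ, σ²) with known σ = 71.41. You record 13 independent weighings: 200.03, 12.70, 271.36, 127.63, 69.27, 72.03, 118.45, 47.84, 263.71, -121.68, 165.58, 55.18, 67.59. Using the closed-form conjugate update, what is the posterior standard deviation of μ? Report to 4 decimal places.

For Normal data with known variance σ², a Normal(μ₀, σ₀²) prior on μ is conjugate. Posterior precision = 1/σ₀² + n/σ²; posterior mean is the precision-weighted average of μ₀ and x̄.
σ₀² = 74.74² = 5586.0676, σ² = 71.41² = 5099.3881; σ² + n·σ₀² = 5099.3881 + 13·5586.0676 = 77718.2669.
Posterior precision = 1/σ₀² + n/σ² = 1/5586.0676 + 13/5099.3881 = (σ² + n·σ₀²)/(σ₀²σ²) = 77718.2669/(5586.0676·5099.3881); posterior variance σₙ² = σ₀²σ²/(σ² + n·σ₀²) = 5586.0676·5099.3881/77718.2669 = 366.522927.
Posterior SD = √σₙ² = √(5586.0676·5099.3881/77718.2669) = 19.1448.

19.1448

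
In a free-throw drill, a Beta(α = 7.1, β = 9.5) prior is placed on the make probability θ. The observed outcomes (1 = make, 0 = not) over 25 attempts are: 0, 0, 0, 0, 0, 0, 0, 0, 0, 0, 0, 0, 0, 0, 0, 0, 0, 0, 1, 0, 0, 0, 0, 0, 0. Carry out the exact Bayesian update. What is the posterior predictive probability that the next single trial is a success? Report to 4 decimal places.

The Beta prior is conjugate to a Binomial/Bernoulli likelihood; the update adds successes to α and failures to β.
Posterior: Beta(α+k, β+n−k) = Beta(7.1+1, 9.5+24) = Beta(8.1, 33.5).
For a single future Bernoulli trial, P(success | data) = α/(α+β) = 0.1947.

0.1947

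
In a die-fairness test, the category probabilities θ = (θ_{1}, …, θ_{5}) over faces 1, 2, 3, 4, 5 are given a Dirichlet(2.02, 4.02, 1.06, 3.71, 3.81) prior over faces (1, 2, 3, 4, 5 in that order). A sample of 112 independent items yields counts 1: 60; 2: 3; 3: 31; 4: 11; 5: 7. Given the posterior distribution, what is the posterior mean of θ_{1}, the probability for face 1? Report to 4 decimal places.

0.4898

The Dirichlet prior is conjugate to the Multinomial likelihood: each posterior αⱼ = prior αⱼ + observed count nⱼ.
Posterior concentration: (62.02, 7.02, 32.06, 14.71, 10.81), total = 126.62.
E[θ_{1}|data] = α_{1}/Σα = 62.02/126.62 = 0.4898.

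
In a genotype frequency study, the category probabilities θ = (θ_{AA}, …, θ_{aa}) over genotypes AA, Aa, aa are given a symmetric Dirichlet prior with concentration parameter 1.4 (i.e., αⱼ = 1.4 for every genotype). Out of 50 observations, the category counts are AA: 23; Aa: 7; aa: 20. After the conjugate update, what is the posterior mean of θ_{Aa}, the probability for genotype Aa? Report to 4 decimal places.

0.1550

The Dirichlet prior is conjugate to the Multinomial likelihood: each posterior αⱼ = prior αⱼ + observed count nⱼ.
Posterior concentration: (24.4, 8.4, 21.4), total = 54.2.
E[θ_{Aa}|data] = α_{Aa}/Σα = 8.4/54.2 = 0.1550.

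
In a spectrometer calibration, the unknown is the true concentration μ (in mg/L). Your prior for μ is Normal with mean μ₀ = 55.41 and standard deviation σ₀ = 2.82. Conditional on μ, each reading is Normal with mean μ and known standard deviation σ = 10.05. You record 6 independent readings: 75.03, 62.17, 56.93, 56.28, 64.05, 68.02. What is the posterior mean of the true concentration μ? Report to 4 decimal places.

58.0847

For Normal data with known variance σ², a Normal(μ₀, σ₀²) prior on μ is conjugate. Posterior precision = 1/σ₀² + n/σ²; posterior mean is the precision-weighted average of μ₀ and x̄.
Σxᵢ = 75.03 + 62.17 + 56.93 + 56.28 + 64.05 + 68.02 = 382.48, so n·x̄ = 382.48.
σ₀² = 2.82² = 7.9524, σ² = 10.05² = 101.0025; σ² + n·σ₀² = 101.0025 + 6·7.9524 = 148.7169.
Posterior mean = (μ₀/σ₀² + n·x̄/σ²)/(1/σ₀² + n/σ²) = (σ²·μ₀ + σ₀²·n·x̄)/(σ² + n·σ₀²) = (101.0025·55.41 + 7.9524·382.48)/148.7169 = 8638.182477/148.7169 = 58.0847.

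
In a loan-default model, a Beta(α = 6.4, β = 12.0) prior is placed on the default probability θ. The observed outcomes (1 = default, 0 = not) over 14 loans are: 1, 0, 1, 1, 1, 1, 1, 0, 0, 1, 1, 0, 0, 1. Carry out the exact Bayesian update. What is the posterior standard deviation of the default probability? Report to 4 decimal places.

0.0864

The Beta prior is conjugate to a Binomial/Bernoulli likelihood; the update adds successes to α and failures to β.
Posterior: Beta(α+k, β+n−k) = Beta(6.4+9, 12.0+5) = Beta(15.4, 17.0).
Var = αβ/((α+β)²(α+β+1)) = 15.4·17.0/(32.4²·33.4) = 0.00746678; SD = √0.00746678 = 0.0864.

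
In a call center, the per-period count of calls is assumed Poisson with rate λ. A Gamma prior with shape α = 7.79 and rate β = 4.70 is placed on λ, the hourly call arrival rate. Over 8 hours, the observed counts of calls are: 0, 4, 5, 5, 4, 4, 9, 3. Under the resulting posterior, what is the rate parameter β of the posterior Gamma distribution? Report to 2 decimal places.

12.70

With a Gamma(shape α, rate β) prior, the Poisson likelihood is conjugate: the posterior is Gamma(α + ΣXᵢ, β + n).
Sum of counts S = 34 over n = 8 hours.
Posterior: Gamma(α+S, β+n) = Gamma(7.79+34, 4.70+8) = Gamma(41.79, 12.70).
Posterior β = 12.70.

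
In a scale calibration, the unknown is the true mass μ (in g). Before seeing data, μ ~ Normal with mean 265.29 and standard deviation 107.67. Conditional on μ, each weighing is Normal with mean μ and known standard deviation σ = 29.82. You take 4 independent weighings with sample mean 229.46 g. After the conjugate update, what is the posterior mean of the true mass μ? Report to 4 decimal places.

230.1342

For Normal data with known variance σ², a Normal(μ₀, σ₀²) prior on μ is conjugate. Posterior precision = 1/σ₀² + n/σ²; posterior mean is the precision-weighted average of μ₀ and x̄.
n·x̄ = 4·229.46 = 917.84.
σ₀² = 107.67² = 11592.8289, σ² = 29.82² = 889.2324; σ² + n·σ₀² = 889.2324 + 4·11592.8289 = 47260.548.
Posterior mean = (μ₀/σ₀² + n·x̄/σ²)/(1/σ₀² + n/σ²) = (σ²·μ₀ + σ₀²·n·x̄)/(σ² + n·σ₀²) = (889.2324·265.29 + 11592.8289·917.84)/47260.548 = 10876266.540972/47260.548 = 230.1342.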